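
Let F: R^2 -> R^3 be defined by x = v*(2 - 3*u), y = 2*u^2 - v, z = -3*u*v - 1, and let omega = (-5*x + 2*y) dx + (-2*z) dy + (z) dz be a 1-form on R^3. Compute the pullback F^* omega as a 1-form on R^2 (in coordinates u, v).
F^* omega = (12*u^2*v - 36*u*v^2 + 8*u + 36*v^2 + 3*v) du + (-12*u^3 - 36*u^2*v + 8*u^2 + 60*u*v + 3*u - 24*v - 2) dv

Using F^*(f dg) = (f ∘ F) d(g ∘ F), substitute each coordinate x_i by F_i(u, v) in f_i, and replace dx_i by d F_i = (∂F_i/∂u) du + (∂F_i/∂v) dv.
  For the x component: f_1(F) = 4*u^2 + 15*u*v - 12*v; d F_1 = (-3*v) du + (2 - 3*u) dv
  For the y component: f_2(F) = 6*u*v + 2; d F_2 = (4*u) du + (-1) dv
  For the z component: f_3(F) = -3*u*v - 1; d F_3 = (-3*v) du + (-3*u) dv
Combining and collecting du, dv coefficients:
  coeff of du: 12*u^2*v - 36*u*v^2 + 8*u + 36*v^2 + 3*v
  coeff of dv: -12*u^3 - 36*u^2*v + 8*u^2 + 60*u*v + 3*u - 24*v - 2
F^* omega = (12*u^2*v - 36*u*v^2 + 8*u + 36*v^2 + 3*v) du + (-12*u^3 - 36*u^2*v + 8*u^2 + 60*u*v + 3*u - 24*v - 2) dv.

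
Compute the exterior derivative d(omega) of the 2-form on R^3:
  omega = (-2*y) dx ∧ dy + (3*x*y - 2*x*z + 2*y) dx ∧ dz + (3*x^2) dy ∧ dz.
d(omega) = (3*x - 2) dx ∧ dy ∧ dz

For a 2-form omega = sum_{i<j} g_{ij} dx_i ∧ dx_j, the exterior derivative is
  d(omega) = sum_{i<j} d(g_{ij}) ∧ dx_i ∧ dx_j = sum_{i<j, k} (∂g_{ij}/∂x_k) dx_k ∧ dx_i ∧ dx_j.
Expand each term, using dx_k ∧ dx_i ∧ dx_j = sgn(permutation) dx_{(a)} ∧ dx_{(b)} ∧ dx_{(c)} with (a < b < c) sorted:
  d(3*x*y - 2*x*z + 2*y) includes (∂/∂y)(3*x*y - 2*x*z + 2*y) dy = (3*x + 2) dy, which multiplied by dx ∧ dz gives (-3*x - 2) dx ∧ dy ∧ dz
  d(3*x^2) includes (∂/∂x)(3*x^2) dx = (6*x) dx, which multiplied by dy ∧ dz gives (6*x) dx ∧ dy ∧ dz
Collecting like 3-forms: d(omega) = (3*x - 2) dx ∧ dy ∧ dz.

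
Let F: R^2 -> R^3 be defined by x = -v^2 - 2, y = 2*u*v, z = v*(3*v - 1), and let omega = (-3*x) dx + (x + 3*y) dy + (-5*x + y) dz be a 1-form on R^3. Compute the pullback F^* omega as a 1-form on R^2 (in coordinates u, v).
F^* omega = (2*v*(6*u*v - v^2 - 2)) du + (12*u^2*v + 10*u*v^2 - 2*u*v - 4*u + 24*v^3 - 5*v^2 + 48*v - 10) dv

Using F^*(f dg) = (f ∘ F) d(g ∘ F), substitute each coordinate x_i by F_i(u, v) in f_i, and replace dx_i by d F_i = (∂F_i/∂u) du + (∂F_i/∂v) dv.
  For the x component: f_1(F) = 3*v^2 + 6; d F_1 = (0) du + (-2*v) dv
  For the y component: f_2(F) = 6*u*v - v^2 - 2; d F_2 = (2*v) du + (2*u) dv
  For the z component: f_3(F) = 2*u*v + 5*v^2 + 10; d F_3 = (0) du + (6*v - 1) dv
Combining and collecting du, dv coefficients:
  coeff of du: 2*v*(6*u*v - v^2 - 2)
  coeff of dv: 12*u^2*v + 10*u*v^2 - 2*u*v - 4*u + 24*v^3 - 5*v^2 + 48*v - 10
F^* omega = (2*v*(6*u*v - v^2 - 2)) du + (12*u^2*v + 10*u*v^2 - 2*u*v - 4*u + 24*v^3 - 5*v^2 + 48*v - 10) dv.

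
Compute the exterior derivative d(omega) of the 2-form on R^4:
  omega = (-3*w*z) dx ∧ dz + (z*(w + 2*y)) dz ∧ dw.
d(omega) = (-3*z) dx ∧ dz ∧ dw + (2*z) dy ∧ dz ∧ dw

For a 2-form omega = sum_{i<j} g_{ij} dx_i ∧ dx_j, the exterior derivative is
  d(omega) = sum_{i<j} d(g_{ij}) ∧ dx_i ∧ dx_j = sum_{i<j, k} (∂g_{ij}/∂x_k) dx_k ∧ dx_i ∧ dx_j.
Expand each term, using dx_k ∧ dx_i ∧ dx_j = sgn(permutation) dx_{(a)} ∧ dx_{(b)} ∧ dx_{(c)} with (a < b < c) sorted:
  d(-3*w*z) includes (∂/∂w)(-3*w*z) dw = (-3*z) dw, which multiplied by dx ∧ dz gives (-3*z) dx ∧ dz ∧ dw
  d(z*(w + 2*y)) includes (∂/∂y)(z*(w + 2*y)) dy = (2*z) dy, which multiplied by dz ∧ dw gives (2*z) dy ∧ dz ∧ dw
Collecting like 3-forms: d(omega) = (-3*z) dx ∧ dz ∧ dw + (2*z) dy ∧ dz ∧ dw.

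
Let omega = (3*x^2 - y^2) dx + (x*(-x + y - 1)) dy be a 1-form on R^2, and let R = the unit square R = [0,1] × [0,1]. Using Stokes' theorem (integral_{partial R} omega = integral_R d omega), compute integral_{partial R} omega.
integral_(partial R) omega = -1/2

Stokes: integral_partial_R omega = integral_R d omega with d omega = (∂Q/∂x - ∂P/∂y) dx ∧ dy.
  ∂Q/∂x = -2*x + y - 1
  ∂P/∂y = -2*y
  integrand = ∂Q/∂x - ∂P/∂y = -2*x + 3*y - 1.
Integrating over R: integral_0^1 integral_0^1 (-2*x + 3*y - 1) dx dy = -1/2.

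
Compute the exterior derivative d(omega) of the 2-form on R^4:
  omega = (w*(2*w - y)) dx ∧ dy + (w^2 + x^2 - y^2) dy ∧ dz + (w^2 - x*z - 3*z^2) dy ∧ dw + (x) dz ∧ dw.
d(omega) = (4*w - y - z) dx ∧ dy ∧ dw + (2*x) dx ∧ dy ∧ dz + (2*w + x + 6*z) dy ∧ dz ∧ dw + (1) dx ∧ dz ∧ dw

For a 2-form omega = sum_{i<j} g_{ij} dx_i ∧ dx_j, the exterior derivative is
  d(omega) = sum_{i<j} d(g_{ij}) ∧ dx_i ∧ dx_j = sum_{i<j, k} (∂g_{ij}/∂x_k) dx_k ∧ dx_i ∧ dx_j.
Expand each term, using dx_k ∧ dx_i ∧ dx_j = sgn(permutation) dx_{(a)} ∧ dx_{(b)} ∧ dx_{(c)} with (a < b < c) sorted:
  d(w*(2*w - y)) includes (∂/∂w)(w*(2*w - y)) dw = (4*w - y) dw, which multiplied by dx ∧ dy gives (4*w - y) dx ∧ dy ∧ dw
  d(w^2 + x^2 - y^2) includes (∂/∂x)(w^2 + x^2 - y^2) dx = (2*x) dx, which multiplied by dy ∧ dz gives (2*x) dx ∧ dy ∧ dz
  d(w^2 + x^2 - y^2) includes (∂/∂w)(w^2 + x^2 - y^2) dw = (2*w) dw, which multiplied by dy ∧ dz gives (2*w) dy ∧ dz ∧ dw
  d(w^2 - x*z - 3*z^2) includes (∂/∂x)(w^2 - x*z - 3*z^2) dx = (-z) dx, which multiplied by dy ∧ dw gives (-z) dx ∧ dy ∧ dw
  d(w^2 - x*z - 3*z^2) includes (∂/∂z)(w^2 - x*z - 3*z^2) dz = (-x - 6*z) dz, which multiplied by dy ∧ dw gives (x + 6*z) dy ∧ dz ∧ dw
  d(x) includes (∂/∂x)(x) dx = (1) dx, which multiplied by dz ∧ dw gives (1) dx ∧ dz ∧ dw
Collecting like 3-forms: d(omega) = (4*w - y - z) dx ∧ dy ∧ dw + (2*x) dx ∧ dy ∧ dz + (2*w + x + 6*z) dy ∧ dz ∧ dw + (1) dx ∧ dz ∧ dw.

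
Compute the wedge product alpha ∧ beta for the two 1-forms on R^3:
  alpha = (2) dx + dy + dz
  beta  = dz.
alpha ∧ beta = (2) dx ∧ dz + (1) dy ∧ dz

Distribute the wedge, using dx_i ∧ dx_j = -dx_j ∧ dx_i and dx_i ∧ dx_i = 0. For each pair (i, j) with i < j, the coefficient of dx_i ∧ dx_j in alpha ∧ beta is (alpha_i * beta_j - alpha_j * beta_i). Collecting: alpha ∧ beta = (2) dx ∧ dz + (1) dy ∧ dz.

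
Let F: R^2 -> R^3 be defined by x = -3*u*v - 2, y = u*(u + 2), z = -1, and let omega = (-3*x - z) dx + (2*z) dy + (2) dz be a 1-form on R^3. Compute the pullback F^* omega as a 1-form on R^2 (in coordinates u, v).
F^* omega = (-27*u*v^2 - 4*u - 21*v - 4) du + (3*u*(-9*u*v - 7)) dv

Using F^*(f dg) = (f ∘ F) d(g ∘ F), substitute each coordinate x_i by F_i(u, v) in f_i, and replace dx_i by d F_i = (∂F_i/∂u) du + (∂F_i/∂v) dv.
  For the x component: f_1(F) = 9*u*v + 7; d F_1 = (-3*v) du + (-3*u) dv
  For the y component: f_2(F) = -2; d F_2 = (2*u + 2) du + (0) dv
  For the z component: f_3(F) = 2; d F_3 = (0) du + (0) dv
Combining and collecting du, dv coefficients:
  coeff of du: -27*u*v^2 - 4*u - 21*v - 4
  coeff of dv: 3*u*(-9*u*v - 7)
F^* omega = (-27*u*v^2 - 4*u - 21*v - 4) du + (3*u*(-9*u*v - 7)) dv.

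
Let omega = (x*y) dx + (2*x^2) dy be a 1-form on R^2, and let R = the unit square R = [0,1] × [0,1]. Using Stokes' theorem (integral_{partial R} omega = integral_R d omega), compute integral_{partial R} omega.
integral_(partial R) omega = 3/2

Stokes: integral_partial_R omega = integral_R d omega with d omega = (∂Q/∂x - ∂P/∂y) dx ∧ dy.
  ∂Q/∂x = 4*x
  ∂P/∂y = x
  integrand = ∂Q/∂x - ∂P/∂y = 3*x.
Integrating over R: integral_0^1 integral_0^1 (3*x) dx dy = 3/2.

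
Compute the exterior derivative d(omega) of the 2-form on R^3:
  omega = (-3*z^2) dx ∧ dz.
d(omega) = 0

For a 2-form omega = sum_{i<j} g_{ij} dx_i ∧ dx_j, the exterior derivative is
  d(omega) = sum_{i<j} d(g_{ij}) ∧ dx_i ∧ dx_j = sum_{i<j, k} (∂g_{ij}/∂x_k) dx_k ∧ dx_i ∧ dx_j.
Expand each term, using dx_k ∧ dx_i ∧ dx_j = sgn(permutation) dx_{(a)} ∧ dx_{(b)} ∧ dx_{(c)} with (a < b < c) sorted:

Collecting like 3-forms: d(omega) = 0.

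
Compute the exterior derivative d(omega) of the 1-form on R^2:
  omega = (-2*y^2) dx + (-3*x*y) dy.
d(omega) = (y) dx ∧ dy

For a 1-form omega = sum_i f_i dx_i, the exterior derivative is
  d(omega) = sum_{i < j} (∂f_j/∂x_i - ∂f_i/∂x_j) dx_i ∧ dx_j.
  coefficient of dx ∧ dy: ∂f_2/∂x - ∂f_1/∂y = ∂(-3*x*y)/∂x - ∂(-2*y^2)/∂y = y
Assembling: d(omega) = (y) dx ∧ dy.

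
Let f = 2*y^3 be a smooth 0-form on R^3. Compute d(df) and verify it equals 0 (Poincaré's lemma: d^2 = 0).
d(df) = 0

Step 1: df = sum_i (∂f/∂x_i) dx_i = (0) dx + (6*y^2) dy + (0) dz.
Step 2: Apply d again. Using the 1-form formula, the coefficient of dx ∧ dy in d(df) is ∂^2 f/∂x ∂y - ∂^2 f/∂y ∂x = (0) - (0) = 0 (equality of mixed partials for smooth f).
Similarly for dx ∧ dz and dy ∧ dz — all coefficients vanish. So d(df) = 0.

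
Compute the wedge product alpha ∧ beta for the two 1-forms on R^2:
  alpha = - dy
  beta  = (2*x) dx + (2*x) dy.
alpha ∧ beta = (2*x) dx ∧ dy

Distribute the wedge, using dx_i ∧ dx_j = -dx_j ∧ dx_i and dx_i ∧ dx_i = 0. For each pair (i, j) with i < j, the coefficient of dx_i ∧ dx_j in alpha ∧ beta is (alpha_i * beta_j - alpha_j * beta_i). Collecting: alpha ∧ beta = (2*x) dx ∧ dy.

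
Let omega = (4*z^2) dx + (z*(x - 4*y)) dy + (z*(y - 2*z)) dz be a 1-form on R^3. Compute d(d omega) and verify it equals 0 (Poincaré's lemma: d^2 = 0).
d(d omega) = 0

Step 1: d omega = sum_{i<j} (∂f_j/∂x_i - ∂f_i/∂x_j) dx_i ∧ dx_j:
  coeff of dx ∧ dy: z
  coeff of dx ∧ dz: -8*z
  coeff of dy ∧ dz: -x + 4*y + z
Step 2: Apply d again to each 2-form coefficient. The only possible 3-form in R^3 is dx ∧ dy ∧ dz, with coefficient
  ∂(coeff of dy∧dz)/∂x - ∂(coeff of dx∧dz)/∂y + ∂(coeff of dx∧dy)/∂z
  = ∂/∂x (-x + 4*y + z) - ∂/∂y (-8*z) + ∂/∂z (z).
Each of these terms simplifies to sums of mixed partials that cancel in pairs. The result is 0 (by equality of mixed partials for smooth functions — Schwarz / Clairaut).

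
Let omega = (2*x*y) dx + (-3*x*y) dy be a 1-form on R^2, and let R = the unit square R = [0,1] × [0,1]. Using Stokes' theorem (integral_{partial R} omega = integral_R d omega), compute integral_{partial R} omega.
integral_(partial R) omega = -5/2

Stokes: integral_partial_R omega = integral_R d omega with d omega = (∂Q/∂x - ∂P/∂y) dx ∧ dy.
  ∂Q/∂x = -3*y
  ∂P/∂y = 2*x
  integrand = ∂Q/∂x - ∂P/∂y = -2*x - 3*y.
Integrating over R: integral_0^1 integral_0^1 (-2*x - 3*y) dx dy = -5/2.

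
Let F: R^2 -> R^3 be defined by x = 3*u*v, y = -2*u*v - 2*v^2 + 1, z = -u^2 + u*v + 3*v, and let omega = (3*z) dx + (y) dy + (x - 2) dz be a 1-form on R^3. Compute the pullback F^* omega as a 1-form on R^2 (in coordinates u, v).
F^* omega = (-15*u^2*v + 16*u*v^2 + 4*u + 4*v^3 + 27*v^2 - 4*v) du + (-9*u^3 + 16*u^2*v + 12*u*v^2 + 36*u*v - 4*u + 8*v^3 - 4*v - 6) dv

Using F^*(f dg) = (f ∘ F) d(g ∘ F), substitute each coordinate x_i by F_i(u, v) in f_i, and replace dx_i by d F_i = (∂F_i/∂u) du + (∂F_i/∂v) dv.
  For the x component: f_1(F) = -3*u^2 + 3*u*v + 9*v; d F_1 = (3*v) du + (3*u) dv
  For the y component: f_2(F) = -2*u*v - 2*v^2 + 1; d F_2 = (-2*v) du + (-2*u - 4*v) dv
  For the z component: f_3(F) = 3*u*v - 2; d F_3 = (-2*u + v) du + (u + 3) dv
Combining and collecting du, dv coefficients:
  coeff of du: -15*u^2*v + 16*u*v^2 + 4*u + 4*v^3 + 27*v^2 - 4*v
  coeff of dv: -9*u^3 + 16*u^2*v + 12*u*v^2 + 36*u*v - 4*u + 8*v^3 - 4*v - 6
F^* omega = (-15*u^2*v + 16*u*v^2 + 4*u + 4*v^3 + 27*v^2 - 4*v) du + (-9*u^3 + 16*u^2*v + 12*u*v^2 + 36*u*v - 4*u + 8*v^3 - 4*v - 6) dv.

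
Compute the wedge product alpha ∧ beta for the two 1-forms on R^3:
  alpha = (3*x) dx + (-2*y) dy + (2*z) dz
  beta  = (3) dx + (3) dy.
alpha ∧ beta = (9*x + 6*y) dx ∧ dy + (-6*z) dx ∧ dz + (-6*z) dy ∧ dz

Distribute the wedge, using dx_i ∧ dx_j = -dx_j ∧ dx_i and dx_i ∧ dx_i = 0. For each pair (i, j) with i < j, the coefficient of dx_i ∧ dx_j in alpha ∧ beta is (alpha_i * beta_j - alpha_j * beta_i). Collecting: alpha ∧ beta = (9*x + 6*y) dx ∧ dy + (-6*z) dx ∧ dz + (-6*z) dy ∧ dz.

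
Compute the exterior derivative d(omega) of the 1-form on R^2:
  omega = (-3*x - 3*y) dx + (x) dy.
d(omega) = (4) dx ∧ dy

For a 1-form omega = sum_i f_i dx_i, the exterior derivative is
  d(omega) = sum_{i < j} (∂f_j/∂x_i - ∂f_i/∂x_j) dx_i ∧ dx_j.
  coefficient of dx ∧ dy: ∂f_2/∂x - ∂f_1/∂y = ∂(x)/∂x - ∂(-3*x - 3*y)/∂y = 4
Assembling: d(omega) = (4) dx ∧ dy.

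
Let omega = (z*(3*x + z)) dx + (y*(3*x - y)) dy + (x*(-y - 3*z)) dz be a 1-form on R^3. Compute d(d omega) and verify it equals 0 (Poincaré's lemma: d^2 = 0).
d(d omega) = 0

Step 1: d omega = sum_{i<j} (∂f_j/∂x_i - ∂f_i/∂x_j) dx_i ∧ dx_j:
  coeff of dx ∧ dy: 3*y
  coeff of dx ∧ dz: -3*x - y - 5*z
  coeff of dy ∧ dz: -x
Step 2: Apply d again to each 2-form coefficient. The only possible 3-form in R^3 is dx ∧ dy ∧ dz, with coefficient
  ∂(coeff of dy∧dz)/∂x - ∂(coeff of dx∧dz)/∂y + ∂(coeff of dx∧dy)/∂z
  = ∂/∂x (-x) - ∂/∂y (-3*x - y - 5*z) + ∂/∂z (3*y).
Each of these terms simplifies to sums of mixed partials that cancel in pairs. The result is 0 (by equality of mixed partials for smooth functions — Schwarz / Clairaut).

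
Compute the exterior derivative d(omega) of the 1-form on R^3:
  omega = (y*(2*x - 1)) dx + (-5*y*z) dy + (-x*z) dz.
d(omega) = (1 - 2*x) dx ∧ dy + (-z) dx ∧ dz + (5*y) dy ∧ dz

For a 1-form omega = sum_i f_i dx_i, the exterior derivative is
  d(omega) = sum_{i < j} (∂f_j/∂x_i - ∂f_i/∂x_j) dx_i ∧ dx_j.
  coefficient of dx ∧ dy: ∂f_2/∂x - ∂f_1/∂y = ∂(-5*y*z)/∂x - ∂(y*(2*x - 1))/∂y = 1 - 2*x
  coefficient of dx ∧ dz: ∂f_3/∂x - ∂f_1/∂z = ∂(-x*z)/∂x - ∂(y*(2*x - 1))/∂z = -z
  coefficient of dy ∧ dz: ∂f_3/∂y - ∂f_2/∂z = ∂(-x*z)/∂y - ∂(-5*y*z)/∂z = 5*y
Assembling: d(omega) = (1 - 2*x) dx ∧ dy + (-z) dx ∧ dz + (5*y) dy ∧ dz.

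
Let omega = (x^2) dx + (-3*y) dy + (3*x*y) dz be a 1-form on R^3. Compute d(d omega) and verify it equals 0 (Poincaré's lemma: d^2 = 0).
d(d omega) = 0

Step 1: d omega = sum_{i<j} (∂f_j/∂x_i - ∂f_i/∂x_j) dx_i ∧ dx_j:
  coeff of dx ∧ dy: 0
  coeff of dx ∧ dz: 3*y
  coeff of dy ∧ dz: 3*x
Step 2: Apply d again to each 2-form coefficient. The only possible 3-form in R^3 is dx ∧ dy ∧ dz, with coefficient
  ∂(coeff of dy∧dz)/∂x - ∂(coeff of dx∧dz)/∂y + ∂(coeff of dx∧dy)/∂z
  = ∂/∂x (3*x) - ∂/∂y (3*y) + ∂/∂z (0).
Each of these terms simplifies to sums of mixed partials that cancel in pairs. The result is 0 (by equality of mixed partials for smooth functions — Schwarz / Clairaut).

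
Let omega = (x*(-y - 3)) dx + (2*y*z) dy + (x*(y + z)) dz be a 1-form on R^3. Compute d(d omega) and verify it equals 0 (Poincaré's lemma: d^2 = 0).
d(d omega) = 0

Step 1: d omega = sum_{i<j} (∂f_j/∂x_i - ∂f_i/∂x_j) dx_i ∧ dx_j:
  coeff of dx ∧ dy: x
  coeff of dx ∧ dz: y + z
  coeff of dy ∧ dz: x - 2*y
Step 2: Apply d again to each 2-form coefficient. The only possible 3-form in R^3 is dx ∧ dy ∧ dz, with coefficient
  ∂(coeff of dy∧dz)/∂x - ∂(coeff of dx∧dz)/∂y + ∂(coeff of dx∧dy)/∂z
  = ∂/∂x (x - 2*y) - ∂/∂y (y + z) + ∂/∂z (x).
Each of these terms simplifies to sums of mixed partials that cancel in pairs. The result is 0 (by equality of mixed partials for smooth functions — Schwarz / Clairaut).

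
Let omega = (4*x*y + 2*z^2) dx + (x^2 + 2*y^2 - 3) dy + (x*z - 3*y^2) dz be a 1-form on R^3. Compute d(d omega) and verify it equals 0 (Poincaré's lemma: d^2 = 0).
d(d omega) = 0

Step 1: d omega = sum_{i<j} (∂f_j/∂x_i - ∂f_i/∂x_j) dx_i ∧ dx_j:
  coeff of dx ∧ dy: -2*x
  coeff of dx ∧ dz: -3*z
  coeff of dy ∧ dz: -6*y
Step 2: Apply d again to each 2-form coefficient. The only possible 3-form in R^3 is dx ∧ dy ∧ dz, with coefficient
  ∂(coeff of dy∧dz)/∂x - ∂(coeff of dx∧dz)/∂y + ∂(coeff of dx∧dy)/∂z
  = ∂/∂x (-6*y) - ∂/∂y (-3*z) + ∂/∂z (-2*x).
Each of these terms simplifies to sums of mixed partials that cancel in pairs. The result is 0 (by equality of mixed partials for smooth functions — Schwarz / Clairaut).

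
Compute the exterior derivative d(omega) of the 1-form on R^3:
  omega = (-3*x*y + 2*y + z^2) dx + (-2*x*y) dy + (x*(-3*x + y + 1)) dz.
d(omega) = (3*x - 2*y - 2) dx ∧ dy + (-6*x + y - 2*z + 1) dx ∧ dz + (x) dy ∧ dz

For a 1-form omega = sum_i f_i dx_i, the exterior derivative is
  d(omega) = sum_{i < j} (∂f_j/∂x_i - ∂f_i/∂x_j) dx_i ∧ dx_j.
  coefficient of dx ∧ dy: ∂f_2/∂x - ∂f_1/∂y = ∂(-2*x*y)/∂x - ∂(-3*x*y + 2*y + z^2)/∂y = 3*x - 2*y - 2
  coefficient of dx ∧ dz: ∂f_3/∂x - ∂f_1/∂z = ∂(x*(-3*x + y + 1))/∂x - ∂(-3*x*y + 2*y + z^2)/∂z = -6*x + y - 2*z + 1
  coefficient of dy ∧ dz: ∂f_3/∂y - ∂f_2/∂z = ∂(x*(-3*x + y + 1))/∂y - ∂(-2*x*y)/∂z = x
Assembling: d(omega) = (3*x - 2*y - 2) dx ∧ dy + (-6*x + y - 2*z + 1) dx ∧ dz + (x) dy ∧ dz.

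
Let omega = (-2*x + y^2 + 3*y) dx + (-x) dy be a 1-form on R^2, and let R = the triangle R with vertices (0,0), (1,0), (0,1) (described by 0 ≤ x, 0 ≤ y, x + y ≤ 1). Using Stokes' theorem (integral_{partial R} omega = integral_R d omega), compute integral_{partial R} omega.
integral_(partial R) omega = -7/3

Stokes: integral_partial_R omega = integral_R d omega with d omega = (∂Q/∂x - ∂P/∂y) dx ∧ dy.
  ∂Q/∂x = -1
  ∂P/∂y = 2*y + 3
  integrand = ∂Q/∂x - ∂P/∂y = -2*y - 4.
Integrating over R: integral_0^1 integral_0^{1-x} (-2*y - 4) dy dx = -7/3.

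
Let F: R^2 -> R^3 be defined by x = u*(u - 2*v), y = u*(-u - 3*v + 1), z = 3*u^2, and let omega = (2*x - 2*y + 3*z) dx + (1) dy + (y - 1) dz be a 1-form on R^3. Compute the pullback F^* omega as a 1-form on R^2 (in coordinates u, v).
F^* omega = (20*u^3 - 40*u^2*v + 2*u^2 - 4*u*v^2 + 4*u*v - 8*u - 3*v + 1) du + (u*(-26*u^2 - 4*u*v + 4*u - 3)) dv

Using F^*(f dg) = (f ∘ F) d(g ∘ F), substitute each coordinate x_i by F_i(u, v) in f_i, and replace dx_i by d F_i = (∂F_i/∂u) du + (∂F_i/∂v) dv.
  For the x component: f_1(F) = u*(13*u + 2*v - 2); d F_1 = (2*u - 2*v) du + (-2*u) dv
  For the y component: f_2(F) = 1; d F_2 = (-2*u - 3*v + 1) du + (-3*u) dv
  For the z component: f_3(F) = -u^2 - 3*u*v + u - 1; d F_3 = (6*u) du + (0) dv
Combining and collecting du, dv coefficients:
  coeff of du: 20*u^3 - 40*u^2*v + 2*u^2 - 4*u*v^2 + 4*u*v - 8*u - 3*v + 1
  coeff of dv: u*(-26*u^2 - 4*u*v + 4*u - 3)
F^* omega = (20*u^3 - 40*u^2*v + 2*u^2 - 4*u*v^2 + 4*u*v - 8*u - 3*v + 1) du + (u*(-26*u^2 - 4*u*v + 4*u - 3)) dv.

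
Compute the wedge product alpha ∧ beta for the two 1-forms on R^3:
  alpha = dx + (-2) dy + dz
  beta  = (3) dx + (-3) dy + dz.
alpha ∧ beta = (3) dx ∧ dy + (-2) dx ∧ dz + (1) dy ∧ dz

Distribute the wedge, using dx_i ∧ dx_j = -dx_j ∧ dx_i and dx_i ∧ dx_i = 0. For each pair (i, j) with i < j, the coefficient of dx_i ∧ dx_j in alpha ∧ beta is (alpha_i * beta_j - alpha_j * beta_i). Collecting: alpha ∧ beta = (3) dx ∧ dy + (-2) dx ∧ dz + (1) dy ∧ dz.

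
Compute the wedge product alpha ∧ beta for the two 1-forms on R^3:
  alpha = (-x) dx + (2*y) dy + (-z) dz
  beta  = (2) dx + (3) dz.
alpha ∧ beta = (-3*x + 2*z) dx ∧ dz + (-4*y) dx ∧ dy + (6*y) dy ∧ dz

Distribute the wedge, using dx_i ∧ dx_j = -dx_j ∧ dx_i and dx_i ∧ dx_i = 0. For each pair (i, j) with i < j, the coefficient of dx_i ∧ dx_j in alpha ∧ beta is (alpha_i * beta_j - alpha_j * beta_i). Collecting: alpha ∧ beta = (-3*x + 2*z) dx ∧ dz + (-4*y) dx ∧ dy + (6*y) dy ∧ dz.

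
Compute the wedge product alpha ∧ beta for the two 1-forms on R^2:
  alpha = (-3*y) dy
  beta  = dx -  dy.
alpha ∧ beta = (3*y) dx ∧ dy

Distribute the wedge, using dx_i ∧ dx_j = -dx_j ∧ dx_i and dx_i ∧ dx_i = 0. For each pair (i, j) with i < j, the coefficient of dx_i ∧ dx_j in alpha ∧ beta is (alpha_i * beta_j - alpha_j * beta_i). Collecting: alpha ∧ beta = (3*y) dx ∧ dy.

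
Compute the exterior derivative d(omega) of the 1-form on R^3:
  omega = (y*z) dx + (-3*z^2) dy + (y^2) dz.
d(omega) = (-z) dx ∧ dy + (-y) dx ∧ dz + (2*y + 6*z) dy ∧ dz

For a 1-form omega = sum_i f_i dx_i, the exterior derivative is
  d(omega) = sum_{i < j} (∂f_j/∂x_i - ∂f_i/∂x_j) dx_i ∧ dx_j.
  coefficient of dx ∧ dy: ∂f_2/∂x - ∂f_1/∂y = ∂(-3*z^2)/∂x - ∂(y*z)/∂y = -z
  coefficient of dx ∧ dz: ∂f_3/∂x - ∂f_1/∂z = ∂(y^2)/∂x - ∂(y*z)/∂z = -y
  coefficient of dy ∧ dz: ∂f_3/∂y - ∂f_2/∂z = ∂(y^2)/∂y - ∂(-3*z^2)/∂z = 2*y + 6*z
Assembling: d(omega) = (-z) dx ∧ dy + (-y) dx ∧ dz + (2*y + 6*z) dy ∧ dz.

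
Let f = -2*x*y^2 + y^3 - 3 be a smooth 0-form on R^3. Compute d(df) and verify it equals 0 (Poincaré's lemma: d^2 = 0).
d(df) = 0

Step 1: df = sum_i (∂f/∂x_i) dx_i = (-2*y^2) dx + (y*(-4*x + 3*y)) dy + (0) dz.
Step 2: Apply d again. Using the 1-form formula, the coefficient of dx ∧ dy in d(df) is ∂^2 f/∂x ∂y - ∂^2 f/∂y ∂x = (-4*y) - (-4*y) = 0 (equality of mixed partials for smooth f).
Similarly for dx ∧ dz and dy ∧ dz — all coefficients vanish. So d(df) = 0.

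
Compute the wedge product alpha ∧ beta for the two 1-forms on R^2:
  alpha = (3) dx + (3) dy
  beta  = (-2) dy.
alpha ∧ beta = (-6) dx ∧ dy

Distribute the wedge, using dx_i ∧ dx_j = -dx_j ∧ dx_i and dx_i ∧ dx_i = 0. For each pair (i, j) with i < j, the coefficient of dx_i ∧ dx_j in alpha ∧ beta is (alpha_i * beta_j - alpha_j * beta_i). Collecting: alpha ∧ beta = (-6) dx ∧ dy.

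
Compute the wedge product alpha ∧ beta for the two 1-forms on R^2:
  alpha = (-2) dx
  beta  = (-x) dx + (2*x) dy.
alpha ∧ beta = (-4*x) dx ∧ dy

Distribute the wedge, using dx_i ∧ dx_j = -dx_j ∧ dx_i and dx_i ∧ dx_i = 0. For each pair (i, j) with i < j, the coefficient of dx_i ∧ dx_j in alpha ∧ beta is (alpha_i * beta_j - alpha_j * beta_i). Collecting: alpha ∧ beta = (-4*x) dx ∧ dy.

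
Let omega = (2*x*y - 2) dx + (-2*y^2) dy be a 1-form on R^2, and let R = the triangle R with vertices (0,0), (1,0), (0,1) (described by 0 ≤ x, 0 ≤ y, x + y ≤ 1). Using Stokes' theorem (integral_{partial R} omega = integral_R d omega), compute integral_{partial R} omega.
integral_(partial R) omega = -1/3

Stokes: integral_partial_R omega = integral_R d omega with d omega = (∂Q/∂x - ∂P/∂y) dx ∧ dy.
  ∂Q/∂x = 0
  ∂P/∂y = 2*x
  integrand = ∂Q/∂x - ∂P/∂y = -2*x.
Integrating over R: integral_0^1 integral_0^{1-x} (-2*x) dy dx = -1/3.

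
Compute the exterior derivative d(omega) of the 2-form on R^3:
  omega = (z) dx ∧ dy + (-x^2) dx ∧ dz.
d(omega) = (1) dx ∧ dy ∧ dz

For a 2-form omega = sum_{i<j} g_{ij} dx_i ∧ dx_j, the exterior derivative is
  d(omega) = sum_{i<j} d(g_{ij}) ∧ dx_i ∧ dx_j = sum_{i<j, k} (∂g_{ij}/∂x_k) dx_k ∧ dx_i ∧ dx_j.
Expand each term, using dx_k ∧ dx_i ∧ dx_j = sgn(permutation) dx_{(a)} ∧ dx_{(b)} ∧ dx_{(c)} with (a < b < c) sorted:
  d(z) includes (∂/∂z)(z) dz = (1) dz, which multiplied by dx ∧ dy gives (1) dx ∧ dy ∧ dz
Collecting like 3-forms: d(omega) = (1) dx ∧ dy ∧ dz.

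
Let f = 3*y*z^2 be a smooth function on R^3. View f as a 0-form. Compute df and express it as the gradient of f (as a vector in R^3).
df = (0) dx + (3*z^2) dy + (6*y*z) dz; grad f = (0, 3*z^2, 6*y*z)

For a 0-form f, d f = (∂f/∂x) dx + (∂f/∂y) dy + (∂f/∂z) dz. The components of the vector representation are exactly the entries of grad f in Cartesian coordinates:
  ∂f/∂x = 0
  ∂f/∂y = 3*z^2
  ∂f/∂z = 6*y*z.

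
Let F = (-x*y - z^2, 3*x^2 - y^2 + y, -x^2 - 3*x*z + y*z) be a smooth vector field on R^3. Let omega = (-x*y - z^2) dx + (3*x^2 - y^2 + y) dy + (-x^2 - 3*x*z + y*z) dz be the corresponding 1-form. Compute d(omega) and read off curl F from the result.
d(omega) = (z) dy ∧ dz + (2*x + z) dz ∧ dx + (7*x) dx ∧ dy; curl F = (z, 2*x + z, 7*x)

d omega = sum_{i<j} (∂f_j/∂x_i - ∂f_i/∂x_j) dx_i ∧ dx_j. Under the identification (dy ∧ dz, dz ∧ dx, dx ∧ dy) ↔ (e_x, e_y, e_z), the coefficients are exactly the components of curl F. Compute:
  ∂R/∂y - ∂Q/∂z = (z) - (0) = z
  ∂P/∂z - ∂R/∂x = (-2*z) - (-2*x - 3*z) = 2*x + z
  ∂Q/∂x - ∂P/∂y = (6*x) - (-x) = 7*x.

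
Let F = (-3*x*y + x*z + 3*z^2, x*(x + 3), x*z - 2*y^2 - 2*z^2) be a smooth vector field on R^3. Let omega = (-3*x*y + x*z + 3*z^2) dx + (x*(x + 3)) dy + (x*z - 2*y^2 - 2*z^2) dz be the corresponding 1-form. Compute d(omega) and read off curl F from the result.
d(omega) = (-4*y) dy ∧ dz + (x + 5*z) dz ∧ dx + (5*x + 3) dx ∧ dy; curl F = (-4*y, x + 5*z, 5*x + 3)

d omega = sum_{i<j} (∂f_j/∂x_i - ∂f_i/∂x_j) dx_i ∧ dx_j. Under the identification (dy ∧ dz, dz ∧ dx, dx ∧ dy) ↔ (e_x, e_y, e_z), the coefficients are exactly the components of curl F. Compute:
  ∂R/∂y - ∂Q/∂z = (-4*y) - (0) = -4*y
  ∂P/∂z - ∂R/∂x = (x + 6*z) - (z) = x + 5*z
  ∂Q/∂x - ∂P/∂y = (2*x + 3) - (-3*x) = 5*x + 3.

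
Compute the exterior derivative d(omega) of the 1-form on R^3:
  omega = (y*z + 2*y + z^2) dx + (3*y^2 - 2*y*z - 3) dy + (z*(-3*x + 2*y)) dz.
d(omega) = (-z - 2) dx ∧ dy + (-y - 5*z) dx ∧ dz + (2*y + 2*z) dy ∧ dz

For a 1-form omega = sum_i f_i dx_i, the exterior derivative is
  d(omega) = sum_{i < j} (∂f_j/∂x_i - ∂f_i/∂x_j) dx_i ∧ dx_j.
  coefficient of dx ∧ dy: ∂f_2/∂x - ∂f_1/∂y = ∂(3*y^2 - 2*y*z - 3)/∂x - ∂(y*z + 2*y + z^2)/∂y = -z - 2
  coefficient of dx ∧ dz: ∂f_3/∂x - ∂f_1/∂z = ∂(z*(-3*x + 2*y))/∂x - ∂(y*z + 2*y + z^2)/∂z = -y - 5*z
  coefficient of dy ∧ dz: ∂f_3/∂y - ∂f_2/∂z = ∂(z*(-3*x + 2*y))/∂y - ∂(3*y^2 - 2*y*z - 3)/∂z = 2*y + 2*z
Assembling: d(omega) = (-z - 2) dx ∧ dy + (-y - 5*z) dx ∧ dz + (2*y + 2*z) dy ∧ dz.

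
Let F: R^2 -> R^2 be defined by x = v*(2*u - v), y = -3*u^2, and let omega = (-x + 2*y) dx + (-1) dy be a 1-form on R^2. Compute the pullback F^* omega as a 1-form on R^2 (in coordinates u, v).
F^* omega = (-12*u^2*v - 4*u*v^2 + 6*u + 2*v^3) du + (-12*u^3 + 8*u^2*v + 6*u*v^2 - 2*v^3) dv

Using F^*(f dg) = (f ∘ F) d(g ∘ F), substitute each coordinate x_i by F_i(u, v) in f_i, and replace dx_i by d F_i = (∂F_i/∂u) du + (∂F_i/∂v) dv.
  For the x component: f_1(F) = -6*u^2 - 2*u*v + v^2; d F_1 = (2*v) du + (2*u - 2*v) dv
  For the y component: f_2(F) = -1; d F_2 = (-6*u) du + (0) dv
Combining and collecting du, dv coefficients:
  coeff of du: -12*u^2*v - 4*u*v^2 + 6*u + 2*v^3
  coeff of dv: -12*u^3 + 8*u^2*v + 6*u*v^2 - 2*v^3
F^* omega = (-12*u^2*v - 4*u*v^2 + 6*u + 2*v^3) du + (-12*u^3 + 8*u^2*v + 6*u*v^2 - 2*v^3) dv.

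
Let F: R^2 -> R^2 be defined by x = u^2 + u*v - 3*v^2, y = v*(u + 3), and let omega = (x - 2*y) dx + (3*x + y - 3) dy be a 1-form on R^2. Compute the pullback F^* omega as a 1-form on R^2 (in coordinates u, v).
F^* omega = (2*u^3 + 2*u^2*v - 3*u*v^2 - 12*u*v - 12*v^3 - 3*v^2 - 3*v) du + (4*u^3 - 3*u^2*v + 9*u^2 - 6*u*v^2 + 9*u*v - 3*u + 18*v^3 + 9*v^2 + 9*v - 9) dv

Using F^*(f dg) = (f ∘ F) d(g ∘ F), substitute each coordinate x_i by F_i(u, v) in f_i, and replace dx_i by d F_i = (∂F_i/∂u) du + (∂F_i/∂v) dv.
  For the x component: f_1(F) = u^2 - u*v - 3*v^2 - 6*v; d F_1 = (2*u + v) du + (u - 6*v) dv
  For the y component: f_2(F) = 3*u^2 + 4*u*v - 9*v^2 + 3*v - 3; d F_2 = (v) du + (u + 3) dv
Combining and collecting du, dv coefficients:
  coeff of du: 2*u^3 + 2*u^2*v - 3*u*v^2 - 12*u*v - 12*v^3 - 3*v^2 - 3*v
  coeff of dv: 4*u^3 - 3*u^2*v + 9*u^2 - 6*u*v^2 + 9*u*v - 3*u + 18*v^3 + 9*v^2 + 9*v - 9
F^* omega = (2*u^3 + 2*u^2*v - 3*u*v^2 - 12*u*v - 12*v^3 - 3*v^2 - 3*v) du + (4*u^3 - 3*u^2*v + 9*u^2 - 6*u*v^2 + 9*u*v - 3*u + 18*v^3 + 9*v^2 + 9*v - 9) dv.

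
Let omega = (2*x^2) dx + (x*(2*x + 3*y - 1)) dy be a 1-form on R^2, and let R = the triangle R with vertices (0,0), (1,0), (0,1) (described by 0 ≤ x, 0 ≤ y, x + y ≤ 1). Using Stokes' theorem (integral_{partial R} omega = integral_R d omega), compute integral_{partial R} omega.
integral_(partial R) omega = 2/3

Stokes: integral_partial_R omega = integral_R d omega with d omega = (∂Q/∂x - ∂P/∂y) dx ∧ dy.
  ∂Q/∂x = 4*x + 3*y - 1
  ∂P/∂y = 0
  integrand = ∂Q/∂x - ∂P/∂y = 4*x + 3*y - 1.
Integrating over R: integral_0^1 integral_0^{1-x} (4*x + 3*y - 1) dy dx = 2/3.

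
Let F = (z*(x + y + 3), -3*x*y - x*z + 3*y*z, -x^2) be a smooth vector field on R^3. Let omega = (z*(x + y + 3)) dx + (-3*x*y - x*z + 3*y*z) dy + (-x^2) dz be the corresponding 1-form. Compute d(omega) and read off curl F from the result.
d(omega) = (x - 3*y) dy ∧ dz + (3*x + y + 3) dz ∧ dx + (-3*y - 2*z) dx ∧ dy; curl F = (x - 3*y, 3*x + y + 3, -3*y - 2*z)

d omega = sum_{i<j} (∂f_j/∂x_i - ∂f_i/∂x_j) dx_i ∧ dx_j. Under the identification (dy ∧ dz, dz ∧ dx, dx ∧ dy) ↔ (e_x, e_y, e_z), the coefficients are exactly the components of curl F. Compute:
  ∂R/∂y - ∂Q/∂z = (0) - (-x + 3*y) = x - 3*y
  ∂P/∂z - ∂R/∂x = (x + y + 3) - (-2*x) = 3*x + y + 3
  ∂Q/∂x - ∂P/∂y = (-3*y - z) - (z) = -3*y - 2*z.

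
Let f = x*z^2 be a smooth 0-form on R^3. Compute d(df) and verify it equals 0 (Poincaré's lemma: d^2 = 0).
d(df) = 0

Step 1: df = sum_i (∂f/∂x_i) dx_i = (z^2) dx + (0) dy + (2*x*z) dz.
Step 2: Apply d again. Using the 1-form formula, the coefficient of dx ∧ dy in d(df) is ∂^2 f/∂x ∂y - ∂^2 f/∂y ∂x = (0) - (0) = 0 (equality of mixed partials for smooth f).
Similarly for dx ∧ dz and dy ∧ dz — all coefficients vanish. So d(df) = 0.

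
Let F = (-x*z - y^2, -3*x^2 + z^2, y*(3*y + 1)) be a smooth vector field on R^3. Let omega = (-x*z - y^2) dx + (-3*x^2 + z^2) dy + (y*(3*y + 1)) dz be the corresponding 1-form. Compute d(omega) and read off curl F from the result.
d(omega) = (6*y - 2*z + 1) dy ∧ dz + (-x) dz ∧ dx + (-6*x + 2*y) dx ∧ dy; curl F = (6*y - 2*z + 1, -x, -6*x + 2*y)

d omega = sum_{i<j} (∂f_j/∂x_i - ∂f_i/∂x_j) dx_i ∧ dx_j. Under the identification (dy ∧ dz, dz ∧ dx, dx ∧ dy) ↔ (e_x, e_y, e_z), the coefficients are exactly the components of curl F. Compute:
  ∂R/∂y - ∂Q/∂z = (6*y + 1) - (2*z) = 6*y - 2*z + 1
  ∂P/∂z - ∂R/∂x = (-x) - (0) = -x
  ∂Q/∂x - ∂P/∂y = (-6*x) - (-2*y) = -6*x + 2*y.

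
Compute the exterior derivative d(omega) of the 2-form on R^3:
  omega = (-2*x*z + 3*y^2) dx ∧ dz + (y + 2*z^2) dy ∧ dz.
d(omega) = (-6*y) dx ∧ dy ∧ dz

For a 2-form omega = sum_{i<j} g_{ij} dx_i ∧ dx_j, the exterior derivative is
  d(omega) = sum_{i<j} d(g_{ij}) ∧ dx_i ∧ dx_j = sum_{i<j, k} (∂g_{ij}/∂x_k) dx_k ∧ dx_i ∧ dx_j.
Expand each term, using dx_k ∧ dx_i ∧ dx_j = sgn(permutation) dx_{(a)} ∧ dx_{(b)} ∧ dx_{(c)} with (a < b < c) sorted:
  d(-2*x*z + 3*y^2) includes (∂/∂y)(-2*x*z + 3*y^2) dy = (6*y) dy, which multiplied by dx ∧ dz gives (-6*y) dx ∧ dy ∧ dz
Collecting like 3-forms: d(omega) = (-6*y) dx ∧ dy ∧ dz.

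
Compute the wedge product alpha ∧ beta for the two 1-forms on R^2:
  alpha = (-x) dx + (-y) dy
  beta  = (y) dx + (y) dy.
alpha ∧ beta = (y*(-x + y)) dx ∧ dy

Distribute the wedge, using dx_i ∧ dx_j = -dx_j ∧ dx_i and dx_i ∧ dx_i = 0. For each pair (i, j) with i < j, the coefficient of dx_i ∧ dx_j in alpha ∧ beta is (alpha_i * beta_j - alpha_j * beta_i). Collecting: alpha ∧ beta = (y*(-x + y)) dx ∧ dy.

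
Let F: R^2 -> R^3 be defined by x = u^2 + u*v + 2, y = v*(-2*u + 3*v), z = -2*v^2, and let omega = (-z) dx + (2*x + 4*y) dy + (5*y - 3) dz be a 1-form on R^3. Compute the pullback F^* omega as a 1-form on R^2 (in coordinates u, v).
F^* omega = (2*v*(-2*u^2 + 8*u*v - 11*v^2 - 4)) du + (-4*u^3 + 24*u^2*v - 18*u*v^2 - 8*u + 12*v^3 + 36*v) dv

Using F^*(f dg) = (f ∘ F) d(g ∘ F), substitute each coordinate x_i by F_i(u, v) in f_i, and replace dx_i by d F_i = (∂F_i/∂u) du + (∂F_i/∂v) dv.
  For the x component: f_1(F) = 2*v^2; d F_1 = (2*u + v) du + (u) dv
  For the y component: f_2(F) = 2*u^2 - 6*u*v + 12*v^2 + 4; d F_2 = (-2*v) du + (-2*u + 6*v) dv
  For the z component: f_3(F) = -10*u*v + 15*v^2 - 3; d F_3 = (0) du + (-4*v) dv
Combining and collecting du, dv coefficients:
  coeff of du: 2*v*(-2*u^2 + 8*u*v - 11*v^2 - 4)
  coeff of dv: -4*u^3 + 24*u^2*v - 18*u*v^2 - 8*u + 12*v^3 + 36*v
F^* omega = (2*v*(-2*u^2 + 8*u*v - 11*v^2 - 4)) du + (-4*u^3 + 24*u^2*v - 18*u*v^2 - 8*u + 12*v^3 + 36*v) dv.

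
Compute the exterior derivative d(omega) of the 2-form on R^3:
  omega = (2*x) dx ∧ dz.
d(omega) = 0

For a 2-form omega = sum_{i<j} g_{ij} dx_i ∧ dx_j, the exterior derivative is
  d(omega) = sum_{i<j} d(g_{ij}) ∧ dx_i ∧ dx_j = sum_{i<j, k} (∂g_{ij}/∂x_k) dx_k ∧ dx_i ∧ dx_j.
Expand each term, using dx_k ∧ dx_i ∧ dx_j = sgn(permutation) dx_{(a)} ∧ dx_{(b)} ∧ dx_{(c)} with (a < b < c) sorted:

Collecting like 3-forms: d(omega) = 0.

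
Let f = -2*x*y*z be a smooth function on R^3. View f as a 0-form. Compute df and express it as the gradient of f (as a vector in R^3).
df = (-2*y*z) dx + (-2*x*z) dy + (-2*x*y) dz; grad f = (-2*y*z, -2*x*z, -2*x*y)

For a 0-form f, d f = (∂f/∂x) dx + (∂f/∂y) dy + (∂f/∂z) dz. The components of the vector representation are exactly the entries of grad f in Cartesian coordinates:
  ∂f/∂x = -2*y*z
  ∂f/∂y = -2*x*z
  ∂f/∂z = -2*x*y.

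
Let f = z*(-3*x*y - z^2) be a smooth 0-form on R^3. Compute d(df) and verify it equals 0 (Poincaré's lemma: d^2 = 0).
d(df) = 0

Step 1: df = sum_i (∂f/∂x_i) dx_i = (-3*y*z) dx + (-3*x*z) dy + (-3*x*y - 3*z^2) dz.
Step 2: Apply d again. Using the 1-form formula, the coefficient of dx ∧ dy in d(df) is ∂^2 f/∂x ∂y - ∂^2 f/∂y ∂x = (-3*z) - (-3*z) = 0 (equality of mixed partials for smooth f).
Similarly for dx ∧ dz and dy ∧ dz — all coefficients vanish. So d(df) = 0.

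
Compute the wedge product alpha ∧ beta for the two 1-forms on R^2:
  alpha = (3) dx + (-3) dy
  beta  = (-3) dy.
alpha ∧ beta = (-9) dx ∧ dy

Distribute the wedge, using dx_i ∧ dx_j = -dx_j ∧ dx_i and dx_i ∧ dx_i = 0. For each pair (i, j) with i < j, the coefficient of dx_i ∧ dx_j in alpha ∧ beta is (alpha_i * beta_j - alpha_j * beta_i). Collecting: alpha ∧ beta = (-9) dx ∧ dy.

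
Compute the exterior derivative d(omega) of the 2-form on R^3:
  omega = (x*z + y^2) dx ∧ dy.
d(omega) = (x) dx ∧ dy ∧ dz

For a 2-form omega = sum_{i<j} g_{ij} dx_i ∧ dx_j, the exterior derivative is
  d(omega) = sum_{i<j} d(g_{ij}) ∧ dx_i ∧ dx_j = sum_{i<j, k} (∂g_{ij}/∂x_k) dx_k ∧ dx_i ∧ dx_j.
Expand each term, using dx_k ∧ dx_i ∧ dx_j = sgn(permutation) dx_{(a)} ∧ dx_{(b)} ∧ dx_{(c)} with (a < b < c) sorted:
  d(x*z + y^2) includes (∂/∂z)(x*z + y^2) dz = (x) dz, which multiplied by dx ∧ dy gives (x) dx ∧ dy ∧ dz
Collecting like 3-forms: d(omega) = (x) dx ∧ dy ∧ dz.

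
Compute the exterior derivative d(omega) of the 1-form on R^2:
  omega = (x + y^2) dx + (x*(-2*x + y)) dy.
d(omega) = (-4*x - y) dx ∧ dy

For a 1-form omega = sum_i f_i dx_i, the exterior derivative is
  d(omega) = sum_{i < j} (∂f_j/∂x_i - ∂f_i/∂x_j) dx_i ∧ dx_j.
  coefficient of dx ∧ dy: ∂f_2/∂x - ∂f_1/∂y = ∂(x*(-2*x + y))/∂x - ∂(x + y^2)/∂y = -4*x - y
Assembling: d(omega) = (-4*x - y) dx ∧ dy.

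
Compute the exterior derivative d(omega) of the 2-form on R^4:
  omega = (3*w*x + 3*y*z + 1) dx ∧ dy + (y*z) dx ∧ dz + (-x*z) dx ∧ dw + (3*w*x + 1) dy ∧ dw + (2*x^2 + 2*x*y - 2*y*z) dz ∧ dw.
d(omega) = (3*y - z) dx ∧ dy ∧ dz + (3*w + 3*x) dx ∧ dy ∧ dw + (5*x + 2*y) dx ∧ dz ∧ dw + (2*x - 2*z) dy ∧ dz ∧ dw

For a 2-form omega = sum_{i<j} g_{ij} dx_i ∧ dx_j, the exterior derivative is
  d(omega) = sum_{i<j} d(g_{ij}) ∧ dx_i ∧ dx_j = sum_{i<j, k} (∂g_{ij}/∂x_k) dx_k ∧ dx_i ∧ dx_j.
Expand each term, using dx_k ∧ dx_i ∧ dx_j = sgn(permutation) dx_{(a)} ∧ dx_{(b)} ∧ dx_{(c)} with (a < b < c) sorted:
  d(3*w*x + 3*y*z + 1) includes (∂/∂z)(3*w*x + 3*y*z + 1) dz = (3*y) dz, which multiplied by dx ∧ dy gives (3*y) dx ∧ dy ∧ dz
  d(3*w*x + 3*y*z + 1) includes (∂/∂w)(3*w*x + 3*y*z + 1) dw = (3*x) dw, which multiplied by dx ∧ dy gives (3*x) dx ∧ dy ∧ dw
  d(y*z) includes (∂/∂y)(y*z) dy = (z) dy, which multiplied by dx ∧ dz gives (-z) dx ∧ dy ∧ dz
  d(-x*z) includes (∂/∂z)(-x*z) dz = (-x) dz, which multiplied by dx ∧ dw gives (x) dx ∧ dz ∧ dw
  d(3*w*x + 1) includes (∂/∂x)(3*w*x + 1) dx = (3*w) dx, which multiplied by dy ∧ dw gives (3*w) dx ∧ dy ∧ dw
  d(2*x^2 + 2*x*y - 2*y*z) includes (∂/∂x)(2*x^2 + 2*x*y - 2*y*z) dx = (4*x + 2*y) dx, which multiplied by dz ∧ dw gives (4*x + 2*y) dx ∧ dz ∧ dw
  d(2*x^2 + 2*x*y - 2*y*z) includes (∂/∂y)(2*x^2 + 2*x*y - 2*y*z) dy = (2*x - 2*z) dy, which multiplied by dz ∧ dw gives (2*x - 2*z) dy ∧ dz ∧ dw
Collecting like 3-forms: d(omega) = (3*y - z) dx ∧ dy ∧ dz + (3*w + 3*x) dx ∧ dy ∧ dw + (5*x + 2*y) dx ∧ dz ∧ dw + (2*x - 2*z) dy ∧ dz ∧ dw.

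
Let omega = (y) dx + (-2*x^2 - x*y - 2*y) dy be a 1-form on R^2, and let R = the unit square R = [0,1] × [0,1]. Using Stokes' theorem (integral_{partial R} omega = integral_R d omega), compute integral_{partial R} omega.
integral_(partial R) omega = -7/2

Stokes: integral_partial_R omega = integral_R d omega with d omega = (∂Q/∂x - ∂P/∂y) dx ∧ dy.
  ∂Q/∂x = -4*x - y
  ∂P/∂y = 1
  integrand = ∂Q/∂x - ∂P/∂y = -4*x - y - 1.
Integrating over R: integral_0^1 integral_0^1 (-4*x - y - 1) dx dy = -7/2.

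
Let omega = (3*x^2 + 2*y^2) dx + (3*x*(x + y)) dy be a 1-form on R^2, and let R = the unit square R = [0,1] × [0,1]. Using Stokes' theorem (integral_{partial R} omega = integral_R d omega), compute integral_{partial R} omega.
integral_(partial R) omega = 5/2

Stokes: integral_partial_R omega = integral_R d omega with d omega = (∂Q/∂x - ∂P/∂y) dx ∧ dy.
  ∂Q/∂x = 6*x + 3*y
  ∂P/∂y = 4*y
  integrand = ∂Q/∂x - ∂P/∂y = 6*x - y.
Integrating over R: integral_0^1 integral_0^1 (6*x - y) dx dy = 5/2.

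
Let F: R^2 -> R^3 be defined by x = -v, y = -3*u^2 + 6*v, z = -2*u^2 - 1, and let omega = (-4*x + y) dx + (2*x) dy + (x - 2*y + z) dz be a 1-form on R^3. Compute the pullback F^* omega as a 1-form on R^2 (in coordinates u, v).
F^* omega = (4*u*(-4*u^2 + 16*v + 1)) du + (3*u^2 - 22*v) dv

Using F^*(f dg) = (f ∘ F) d(g ∘ F), substitute each coordinate x_i by F_i(u, v) in f_i, and replace dx_i by d F_i = (∂F_i/∂u) du + (∂F_i/∂v) dv.
  For the x component: f_1(F) = -3*u^2 + 10*v; d F_1 = (0) du + (-1) dv
  For the y component: f_2(F) = -2*v; d F_2 = (-6*u) du + (6) dv
  For the z component: f_3(F) = 4*u^2 - 13*v - 1; d F_3 = (-4*u) du + (0) dv
Combining and collecting du, dv coefficients:
  coeff of du: 4*u*(-4*u^2 + 16*v + 1)
  coeff of dv: 3*u^2 - 22*v
F^* omega = (4*u*(-4*u^2 + 16*v + 1)) du + (3*u^2 - 22*v) dv.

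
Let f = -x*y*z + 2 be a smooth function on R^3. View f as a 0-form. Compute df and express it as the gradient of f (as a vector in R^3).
df = (-y*z) dx + (-x*z) dy + (-x*y) dz; grad f = (-y*z, -x*z, -x*y)

For a 0-form f, d f = (∂f/∂x) dx + (∂f/∂y) dy + (∂f/∂z) dz. The components of the vector representation are exactly the entries of grad f in Cartesian coordinates:
  ∂f/∂x = -y*z
  ∂f/∂y = -x*z
  ∂f/∂z = -x*y.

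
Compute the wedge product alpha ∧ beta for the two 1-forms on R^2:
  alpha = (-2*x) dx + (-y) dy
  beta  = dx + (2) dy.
alpha ∧ beta = (-4*x + y) dx ∧ dy

Distribute the wedge, using dx_i ∧ dx_j = -dx_j ∧ dx_i and dx_i ∧ dx_i = 0. For each pair (i, j) with i < j, the coefficient of dx_i ∧ dx_j in alpha ∧ beta is (alpha_i * beta_j - alpha_j * beta_i). Collecting: alpha ∧ beta = (-4*x + y) dx ∧ dy.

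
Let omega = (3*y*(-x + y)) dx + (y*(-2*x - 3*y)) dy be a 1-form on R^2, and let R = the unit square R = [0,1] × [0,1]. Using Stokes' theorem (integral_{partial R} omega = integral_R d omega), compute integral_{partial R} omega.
integral_(partial R) omega = -5/2

Stokes: integral_partial_R omega = integral_R d omega with d omega = (∂Q/∂x - ∂P/∂y) dx ∧ dy.
  ∂Q/∂x = -2*y
  ∂P/∂y = -3*x + 6*y
  integrand = ∂Q/∂x - ∂P/∂y = 3*x - 8*y.
Integrating over R: integral_0^1 integral_0^1 (3*x - 8*y) dx dy = -5/2.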